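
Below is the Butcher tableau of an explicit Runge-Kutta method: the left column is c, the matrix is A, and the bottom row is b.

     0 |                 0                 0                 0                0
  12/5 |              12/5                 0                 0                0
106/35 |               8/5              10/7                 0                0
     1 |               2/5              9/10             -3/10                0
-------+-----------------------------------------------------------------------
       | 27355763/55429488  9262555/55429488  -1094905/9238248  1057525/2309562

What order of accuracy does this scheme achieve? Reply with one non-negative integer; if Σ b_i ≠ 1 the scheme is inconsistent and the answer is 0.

b = (27355763/55429488, 9262555/55429488, -1094905/9238248, 1057525/2309562)
c = (0, 12/5, 106/35, 1)
Ac = (0, 0, 24/7, 219/175)
Σ b_i: 27355763/55429488·1 + 9262555/55429488·1 + (-1094905/9238248)·1 + 1057525/2309562·1 = 1 ✓
b·c: 9262555/55429488·12/5 + (-1094905/9238248)·106/35 + 1057525/2309562·1 = 1/2 ✓
b·c²: 9262555/55429488·144/25 + (-1094905/9238248)·11236/1225 + 1057525/2309562·1 = 1/3 ✓
b·Ac: (-1094905/9238248)·24/7 + 1057525/2309562·219/175 = 1/6 ✓
b·c³: 9262555/55429488·1728/125 + (-1094905/9238248)·1191016/42875 + 1057525/2309562·1 = -211930207/404173350 ≠ 1/4 ⇒ order 3.
b·(c∘Ac): (-1094905/9238248)·2544/245 + 1057525/2309562·219/175 = -168763/256618 ≠ 1/8
b·Ac²: (-1094905/9238248)·288/35 + 1057525/2309562·14898/6125 = 1865909/13472445 ≠ 1/12
b·A²c: 1057525/2309562·(-36/35) = -60430/128309 ≠ 1/24

3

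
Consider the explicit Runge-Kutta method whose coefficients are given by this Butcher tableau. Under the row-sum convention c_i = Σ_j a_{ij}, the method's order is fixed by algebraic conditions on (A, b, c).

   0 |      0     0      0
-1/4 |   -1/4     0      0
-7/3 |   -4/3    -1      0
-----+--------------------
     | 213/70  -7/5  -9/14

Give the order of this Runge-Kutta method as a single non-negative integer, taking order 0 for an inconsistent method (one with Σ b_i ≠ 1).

b = (213/70, -7/5, -9/14)
c = (0, -1/4, -7/3)
Ac = (0, 0, 1/4)
Σ b_i: 213/70·1 + (-7/5)·1 + (-9/14)·1 = 1 ✓
b·c: (-7/5)·(-1/4) + (-9/14)·(-7/3) = 37/20 ≠ 1/2 ⇒ order 1.

1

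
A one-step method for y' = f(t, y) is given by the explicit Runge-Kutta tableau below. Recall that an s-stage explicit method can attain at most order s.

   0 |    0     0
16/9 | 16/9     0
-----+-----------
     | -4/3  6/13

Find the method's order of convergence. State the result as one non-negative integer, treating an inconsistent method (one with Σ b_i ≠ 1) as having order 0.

0

b = (-4/3, 6/13)
c = (0, 16/9)
Σ b_i: (-4/3)·1 + 6/13·1 = -34/39 ≠ 1 ⇒ order 0.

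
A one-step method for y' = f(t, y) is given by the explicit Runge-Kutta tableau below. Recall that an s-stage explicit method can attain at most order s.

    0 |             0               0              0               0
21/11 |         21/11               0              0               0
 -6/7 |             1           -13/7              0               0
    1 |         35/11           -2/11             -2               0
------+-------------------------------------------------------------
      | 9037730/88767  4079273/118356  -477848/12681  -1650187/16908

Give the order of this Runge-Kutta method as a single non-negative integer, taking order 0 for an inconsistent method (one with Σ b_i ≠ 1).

3

b = (9037730/88767, 4079273/118356, -477848/12681, -1650187/16908)
c = (0, 21/11, -6/7, 1)
Ac = (0, 0, -39/11, 1158/847)
Σ b_i: 9037730/88767·1 + 4079273/118356·1 + (-477848/12681)·1 + (-1650187/16908)·1 = 1 ✓
b·c: 4079273/118356·21/11 + (-477848/12681)·(-6/7) + (-1650187/16908)·1 = 1/2 ✓
b·c²: 4079273/118356·441/121 + (-477848/12681)·36/49 + (-1650187/16908)·1 = 1/3 ✓
b·Ac: (-477848/12681)·(-39/11) + (-1650187/16908)·1158/847 = 1/6 ✓
b·c³: 4079273/118356·9261/1331 + (-477848/12681)·(-216/343) + (-1650187/16908)·1 = 108023015/650958 ≠ 1/4 ⇒ order 3.
b·(c∘Ac): (-477848/12681)·234/77 + (-1650187/16908)·1158/847 = -7685911/30998 ≠ 1/8
b·Ac²: (-477848/12681)·(-819/121) + (-1650187/16908)·(-139050/65219) = 100494707/216986 ≠ 1/12
b·A²c: (-1650187/16908)·78/11 = -1950221/2818 ≠ 1/24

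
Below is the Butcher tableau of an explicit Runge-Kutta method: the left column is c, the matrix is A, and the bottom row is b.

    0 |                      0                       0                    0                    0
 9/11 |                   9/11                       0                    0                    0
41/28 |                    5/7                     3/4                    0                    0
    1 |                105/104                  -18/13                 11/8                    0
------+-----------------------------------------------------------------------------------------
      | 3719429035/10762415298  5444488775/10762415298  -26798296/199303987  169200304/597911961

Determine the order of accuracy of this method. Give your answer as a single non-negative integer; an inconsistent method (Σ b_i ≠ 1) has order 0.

3

b = (3719429035/10762415298, 5444488775/10762415298, -26798296/199303987, 169200304/597911961)
c = (0, 9/11, 41/28, 1)
Ac = (0, 0, 27/44, 28205/32032)
Σ b_i: 3719429035/10762415298·1 + 5444488775/10762415298·1 + (-26798296/199303987)·1 + 169200304/597911961·1 = 1 ✓
b·c: 5444488775/10762415298·9/11 + (-26798296/199303987)·41/28 + 169200304/597911961·1 = 1/2 ✓
b·c²: 5444488775/10762415298·81/121 + (-26798296/199303987)·1681/784 + 169200304/597911961·1 = 1/3 ✓
b·Ac: (-26798296/199303987)·27/44 + 169200304/597911961·28205/32032 = 1/6 ✓
b·c³: 5444488775/10762415298·729/1331 + (-26798296/199303987)·68921/21952 + 169200304/597911961·1 = 4617588755/33483069816 ≠ 1/4 ⇒ order 3.
b·(c∘Ac): (-26798296/199303987)·1107/1232 + 169200304/597911961·28205/32032 = 844220092/6577031571 ≠ 1/8
b·Ac²: (-26798296/199303987)·243/484 + 169200304/597911961·19941767/9865856 = 185809944757/368313767976 ≠ 1/12
b·A²c: 169200304/597911961·27/32 = 95175171/398607974 ≠ 1/24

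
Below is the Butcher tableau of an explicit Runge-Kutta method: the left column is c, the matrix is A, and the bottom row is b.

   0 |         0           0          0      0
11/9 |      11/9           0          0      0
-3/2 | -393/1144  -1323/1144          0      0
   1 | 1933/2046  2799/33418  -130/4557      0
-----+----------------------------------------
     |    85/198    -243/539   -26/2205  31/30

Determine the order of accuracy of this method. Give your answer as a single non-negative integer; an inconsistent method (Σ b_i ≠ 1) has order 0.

4

b = (85/198, -243/539, -26/2205, 31/30)
c = (0, 11/9, -3/2, 1)
Ac = (0, 0, -147/104, 9/62)
Σ b_i: 85/198·1 + (-243/539)·1 + (-26/2205)·1 + 31/30·1 = 1 ✓
b·c: (-243/539)·11/9 + (-26/2205)·(-3/2) + 31/30·1 = 1/2 ✓
b·c²: (-243/539)·121/81 + (-26/2205)·9/4 + 31/30·1 = 1/3 ✓
b·Ac: (-26/2205)·(-147/104) + 31/30·9/62 = 1/6 ✓
b·c³: (-243/539)·1331/729 + (-26/2205)·(-27/8) + 31/30·1 = 1/4 ✓
b·(c∘Ac): (-26/2205)·441/208 + 31/30·9/62 = 1/8 ✓
b·Ac²: (-26/2205)·(-539/312) + 31/30·17/279 = 1/12 ✓
b·A²c: 31/30·5/124 = 1/24 ✓; 4 stages ⇒ order 4.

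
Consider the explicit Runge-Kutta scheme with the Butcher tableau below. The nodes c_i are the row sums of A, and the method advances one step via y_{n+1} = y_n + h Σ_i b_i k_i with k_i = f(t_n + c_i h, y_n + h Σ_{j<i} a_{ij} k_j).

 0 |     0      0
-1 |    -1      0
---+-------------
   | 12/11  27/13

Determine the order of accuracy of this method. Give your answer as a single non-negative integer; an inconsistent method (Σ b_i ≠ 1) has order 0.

b = (12/11, 27/13)
c = (0, -1)
Σ b_i: 12/11·1 + 27/13·1 = 453/143 ≠ 1 ⇒ order 0.

0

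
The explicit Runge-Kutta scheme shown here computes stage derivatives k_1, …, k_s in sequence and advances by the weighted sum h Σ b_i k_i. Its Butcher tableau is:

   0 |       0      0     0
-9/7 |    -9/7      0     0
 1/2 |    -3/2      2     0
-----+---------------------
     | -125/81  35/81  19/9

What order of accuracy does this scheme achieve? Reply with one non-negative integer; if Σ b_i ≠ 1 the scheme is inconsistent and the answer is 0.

b = (-125/81, 35/81, 19/9)
c = (0, -9/7, 1/2)
Ac = (0, 0, -18/7)
Σ b_i: (-125/81)·1 + 35/81·1 + 19/9·1 = 1 ✓
b·c: 35/81·(-9/7) + 19/9·1/2 = 1/2 ✓
b·c²: 35/81·81/49 + 19/9·1/4 = 313/252 ≠ 1/3 ⇒ order 2.
b·Ac: 19/9·(-18/7) = -38/7 ≠ 1/6

2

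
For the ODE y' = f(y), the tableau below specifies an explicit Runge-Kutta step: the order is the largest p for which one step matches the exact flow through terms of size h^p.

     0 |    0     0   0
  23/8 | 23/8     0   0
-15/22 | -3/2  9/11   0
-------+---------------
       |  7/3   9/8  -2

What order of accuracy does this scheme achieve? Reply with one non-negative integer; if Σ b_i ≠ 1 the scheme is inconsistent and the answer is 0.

b = (7/3, 9/8, -2)
c = (0, 23/8, -15/22)
Ac = (0, 0, 207/88)
Σ b_i: 7/3·1 + 9/8·1 + (-2)·1 = 35/24 ≠ 1 ⇒ order 0.

0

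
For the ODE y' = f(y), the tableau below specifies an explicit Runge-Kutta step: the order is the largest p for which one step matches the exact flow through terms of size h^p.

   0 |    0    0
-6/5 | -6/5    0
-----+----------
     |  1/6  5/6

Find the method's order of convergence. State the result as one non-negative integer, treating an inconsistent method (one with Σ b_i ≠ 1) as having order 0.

b = (1/6, 5/6)
c = (0, -6/5)
Σ b_i: 1/6·1 + 5/6·1 = 1 ✓
b·c: 5/6·(-6/5) = -1 ≠ 1/2 ⇒ order 1.

1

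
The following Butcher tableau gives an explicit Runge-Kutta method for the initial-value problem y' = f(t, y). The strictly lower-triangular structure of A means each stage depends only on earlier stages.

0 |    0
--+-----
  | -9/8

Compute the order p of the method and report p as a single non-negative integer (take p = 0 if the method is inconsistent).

0

b = (-9/8)
c = (0)
Σ b_i: (-9/8)·1 = -9/8 ≠ 1 ⇒ order 0.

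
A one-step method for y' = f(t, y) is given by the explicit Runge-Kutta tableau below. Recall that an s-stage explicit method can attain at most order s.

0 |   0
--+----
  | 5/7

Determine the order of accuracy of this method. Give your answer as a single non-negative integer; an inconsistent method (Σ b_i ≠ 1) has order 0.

0

b = (5/7)
c = (0)
Σ b_i: 5/7·1 = 5/7 ≠ 1 ⇒ order 0.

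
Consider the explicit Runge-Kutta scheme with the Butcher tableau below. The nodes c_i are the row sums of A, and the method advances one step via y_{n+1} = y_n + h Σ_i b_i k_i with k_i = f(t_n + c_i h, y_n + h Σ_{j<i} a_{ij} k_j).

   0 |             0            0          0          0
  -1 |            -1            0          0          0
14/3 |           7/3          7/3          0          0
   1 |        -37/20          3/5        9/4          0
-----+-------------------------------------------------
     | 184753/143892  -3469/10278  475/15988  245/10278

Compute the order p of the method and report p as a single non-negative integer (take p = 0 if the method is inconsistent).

3

b = (184753/143892, -3469/10278, 475/15988, 245/10278)
c = (0, -1, 14/3, 1)
Ac = (0, 0, -7/3, 99/10)
Σ b_i: 184753/143892·1 + (-3469/10278)·1 + 475/15988·1 + 245/10278·1 = 1 ✓
b·c: (-3469/10278)·(-1) + 475/15988·14/3 + 245/10278·1 = 1/2 ✓
b·c²: (-3469/10278)·1 + 475/15988·196/9 + 245/10278·1 = 1/3 ✓
b·Ac: 475/15988·(-7/3) + 245/10278·99/10 = 1/6 ✓
b·c³: (-3469/10278)·(-1) + 475/15988·2744/27 + 245/10278·1 = 52121/15417 ≠ 1/4 ⇒ order 3.
b·(c∘Ac): 475/15988·(-98/9) + 245/10278·99/10 = -1799/20556 ≠ 1/8
b·Ac²: 475/15988·7/3 + 245/10278·248/5 = 25729/20556 ≠ 1/12
b·A²c: 245/10278·(-21/4) = -1715/13704 ≠ 1/24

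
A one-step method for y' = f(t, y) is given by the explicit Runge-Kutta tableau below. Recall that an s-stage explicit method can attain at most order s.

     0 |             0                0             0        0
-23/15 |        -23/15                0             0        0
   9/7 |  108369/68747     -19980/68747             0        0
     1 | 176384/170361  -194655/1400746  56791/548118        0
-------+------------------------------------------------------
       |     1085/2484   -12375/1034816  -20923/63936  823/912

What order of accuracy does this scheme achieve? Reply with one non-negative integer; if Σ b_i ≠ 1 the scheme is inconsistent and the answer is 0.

4

b = (1085/2484, -12375/1034816, -20923/63936, 823/912)
c = (0, -23/15, 9/7, 1)
Ac = (0, 0, 1332/2989, 285/823)
Σ b_i: 1085/2484·1 + (-12375/1034816)·1 + (-20923/63936)·1 + 823/912·1 = 1 ✓
b·c: (-12375/1034816)·(-23/15) + (-20923/63936)·9/7 + 823/912·1 = 1/2 ✓
b·c²: (-12375/1034816)·529/225 + (-20923/63936)·81/49 + 823/912·1 = 1/3 ✓
b·Ac: (-20923/63936)·1332/2989 + 823/912·285/823 = 1/6 ✓
b·c³: (-12375/1034816)·(-12167/3375) + (-20923/63936)·729/343 + 823/912·1 = 1/4 ✓
b·(c∘Ac): (-20923/63936)·11988/20923 + 823/912·285/823 = 1/8 ✓
b·Ac²: (-20923/63936)·(-10212/14945) + 823/912·(-1919/12345) = 1/12 ✓
b·A²c: 823/912·38/823 = 1/24 ✓; 4 stages ⇒ order 4.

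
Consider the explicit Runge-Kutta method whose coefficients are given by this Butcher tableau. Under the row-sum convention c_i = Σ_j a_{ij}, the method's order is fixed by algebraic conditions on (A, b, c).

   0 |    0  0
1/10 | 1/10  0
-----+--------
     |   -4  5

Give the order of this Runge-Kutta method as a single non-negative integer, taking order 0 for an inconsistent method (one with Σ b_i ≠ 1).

2

b = (-4, 5)
c = (0, 1/10)
Σ b_i: (-4)·1 + 5·1 = 1 ✓
b·c: 5·1/10 = 1/2 ✓; 2 stages ⇒ order 2.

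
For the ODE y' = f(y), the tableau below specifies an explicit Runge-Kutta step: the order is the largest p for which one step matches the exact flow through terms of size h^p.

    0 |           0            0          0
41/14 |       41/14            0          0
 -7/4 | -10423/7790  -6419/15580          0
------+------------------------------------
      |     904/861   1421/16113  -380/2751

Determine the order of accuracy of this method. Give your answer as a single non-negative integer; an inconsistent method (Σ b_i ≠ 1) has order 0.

b = (904/861, 1421/16113, -380/2751)
c = (0, 41/14, -7/4)
Ac = (0, 0, -917/760)
Σ b_i: 904/861·1 + 1421/16113·1 + (-380/2751)·1 = 1 ✓
b·c: 1421/16113·41/14 + (-380/2751)·(-7/4) = 1/2 ✓
b·c²: 1421/16113·1681/196 + (-380/2751)·49/16 = 1/3 ✓
b·Ac: (-380/2751)·(-917/760) = 1/6 ✓; 3 stages ⇒ order 3.

3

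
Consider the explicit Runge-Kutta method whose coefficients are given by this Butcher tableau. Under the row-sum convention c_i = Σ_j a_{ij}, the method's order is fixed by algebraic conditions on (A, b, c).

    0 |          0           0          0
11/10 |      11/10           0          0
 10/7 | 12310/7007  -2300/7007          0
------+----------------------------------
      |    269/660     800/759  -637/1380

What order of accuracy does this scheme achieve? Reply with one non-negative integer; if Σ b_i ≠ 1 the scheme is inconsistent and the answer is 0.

3

b = (269/660, 800/759, -637/1380)
c = (0, 11/10, 10/7)
Ac = (0, 0, -230/637)
Σ b_i: 269/660·1 + 800/759·1 + (-637/1380)·1 = 1 ✓
b·c: 800/759·11/10 + (-637/1380)·10/7 = 1/2 ✓
b·c²: 800/759·121/100 + (-637/1380)·100/49 = 1/3 ✓
b·Ac: (-637/1380)·(-230/637) = 1/6 ✓; 3 stages ⇒ order 3.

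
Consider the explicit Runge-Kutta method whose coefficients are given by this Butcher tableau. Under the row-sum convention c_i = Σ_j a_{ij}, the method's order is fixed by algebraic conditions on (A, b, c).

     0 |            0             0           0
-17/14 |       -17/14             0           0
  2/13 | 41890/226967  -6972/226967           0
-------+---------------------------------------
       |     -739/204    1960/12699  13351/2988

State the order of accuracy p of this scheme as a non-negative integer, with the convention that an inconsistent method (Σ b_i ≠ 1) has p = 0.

3

b = (-739/204, 1960/12699, 13351/2988)
c = (0, -17/14, 2/13)
Ac = (0, 0, 498/13351)
Σ b_i: (-739/204)·1 + 1960/12699·1 + 13351/2988·1 = 1 ✓
b·c: 1960/12699·(-17/14) + 13351/2988·2/13 = 1/2 ✓
b·c²: 1960/12699·289/196 + 13351/2988·4/169 = 1/3 ✓
b·Ac: 13351/2988·498/13351 = 1/6 ✓; 3 stages ⇒ order 3.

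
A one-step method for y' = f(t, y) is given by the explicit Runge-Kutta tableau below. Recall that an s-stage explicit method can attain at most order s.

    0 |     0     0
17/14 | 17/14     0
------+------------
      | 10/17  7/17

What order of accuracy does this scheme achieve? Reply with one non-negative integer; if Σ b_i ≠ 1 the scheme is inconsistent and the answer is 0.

b = (10/17, 7/17)
c = (0, 17/14)
Σ b_i: 10/17·1 + 7/17·1 = 1 ✓
b·c: 7/17·17/14 = 1/2 ✓; 2 stages ⇒ order 2.

2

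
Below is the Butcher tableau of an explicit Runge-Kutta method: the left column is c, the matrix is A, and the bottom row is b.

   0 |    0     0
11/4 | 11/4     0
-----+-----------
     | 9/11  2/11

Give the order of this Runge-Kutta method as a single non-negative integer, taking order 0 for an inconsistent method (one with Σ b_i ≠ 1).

2

b = (9/11, 2/11)
c = (0, 11/4)
Σ b_i: 9/11·1 + 2/11·1 = 1 ✓
b·c: 2/11·11/4 = 1/2 ✓; 2 stages ⇒ order 2.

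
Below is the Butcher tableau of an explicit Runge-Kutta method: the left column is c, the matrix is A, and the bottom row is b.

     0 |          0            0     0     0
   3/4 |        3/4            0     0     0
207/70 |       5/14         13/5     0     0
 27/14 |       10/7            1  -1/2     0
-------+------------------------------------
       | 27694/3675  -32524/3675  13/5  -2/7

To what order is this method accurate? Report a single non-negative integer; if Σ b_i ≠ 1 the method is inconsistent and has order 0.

2

b = (27694/3675, -32524/3675, 13/5, -2/7)
c = (0, 3/4, 207/70, 27/14)
Ac = (0, 0, 39/20, -51/70)
Σ b_i: 27694/3675·1 + (-32524/3675)·1 + 13/5·1 + (-2/7)·1 = 1 ✓
b·c: (-32524/3675)·3/4 + 13/5·207/70 + (-2/7)·27/14 = 1/2 ✓
b·c²: (-32524/3675)·9/16 + 13/5·42849/4900 + (-2/7)·729/196 = 1431627/85750 ≠ 1/3 ⇒ order 2.
b·Ac: 13/5·39/20 + (-2/7)·(-51/70) = 25863/4900 ≠ 1/6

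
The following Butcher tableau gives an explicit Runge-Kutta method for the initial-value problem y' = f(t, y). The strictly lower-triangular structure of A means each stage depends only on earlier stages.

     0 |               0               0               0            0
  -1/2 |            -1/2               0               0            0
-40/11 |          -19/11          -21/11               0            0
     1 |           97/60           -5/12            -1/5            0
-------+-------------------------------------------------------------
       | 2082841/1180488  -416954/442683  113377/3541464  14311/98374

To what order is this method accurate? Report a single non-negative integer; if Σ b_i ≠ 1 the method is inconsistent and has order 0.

3

b = (2082841/1180488, -416954/442683, 113377/3541464, 14311/98374)
c = (0, -1/2, -40/11, 1)
Ac = (0, 0, 21/22, 247/264)
Σ b_i: 2082841/1180488·1 + (-416954/442683)·1 + 113377/3541464·1 + 14311/98374·1 = 1 ✓
b·c: (-416954/442683)·(-1/2) + 113377/3541464·(-40/11) + 14311/98374·1 = 1/2 ✓
b·c²: (-416954/442683)·1/4 + 113377/3541464·1600/121 + 14311/98374·1 = 1/3 ✓
b·Ac: 113377/3541464·21/22 + 14311/98374·247/264 = 1/6 ✓
b·c³: (-416954/442683)·(-1/8) + 113377/3541464·(-64000/1331) + 14311/98374·1 = -8285725/6492684 ≠ 1/4 ⇒ order 3.
b·(c∘Ac): 113377/3541464·(-420/121) + 14311/98374·247/264 = 58987/2360976 ≠ 1/8
b·Ac²: 113377/3541464·(-21/44) + 14311/98374·(-15965/5808) = -2695513/6492684 ≠ 1/12
b·A²c: 14311/98374·(-21/110) = -27321/983740 ≠ 1/24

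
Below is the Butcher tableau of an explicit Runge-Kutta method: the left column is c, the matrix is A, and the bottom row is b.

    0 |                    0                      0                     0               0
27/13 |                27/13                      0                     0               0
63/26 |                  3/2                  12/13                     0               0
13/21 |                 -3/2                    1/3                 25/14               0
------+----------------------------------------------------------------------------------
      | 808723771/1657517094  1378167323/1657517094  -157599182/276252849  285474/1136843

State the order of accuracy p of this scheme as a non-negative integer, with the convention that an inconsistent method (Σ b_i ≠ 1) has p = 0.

b = (808723771/1657517094, 1378167323/1657517094, -157599182/276252849, 285474/1136843)
c = (0, 27/13, 63/26, 13/21)
Ac = (0, 0, 324/169, 261/52)
Σ b_i: 808723771/1657517094·1 + 1378167323/1657517094·1 + (-157599182/276252849)·1 + 285474/1136843·1 = 1 ✓
b·c: 1378167323/1657517094·27/13 + (-157599182/276252849)·63/26 + 285474/1136843·13/21 = 1/2 ✓
b·c²: 1378167323/1657517094·729/169 + (-157599182/276252849)·3969/676 + 285474/1136843·169/441 = 1/3 ✓
b·Ac: (-157599182/276252849)·324/169 + 285474/1136843·261/52 = 1/6 ✓
b·c³: 1378167323/1657517094·19683/2197 + (-157599182/276252849)·250047/17576 + 285474/1136843·2197/9261 = -29409323123/48415869684 ≠ 1/4 ⇒ order 3.
b·(c∘Ac): (-157599182/276252849)·10206/2197 + 285474/1136843·87/28 = -718524303/384252934 ≠ 1/8
b·Ac²: (-157599182/276252849)·8748/2197 + 285474/1136843·16119/1352 = 555063687/768505868 ≠ 1/12
b·A²c: 285474/1136843·4050/1183 = 165167100/192126467 ≠ 1/24

3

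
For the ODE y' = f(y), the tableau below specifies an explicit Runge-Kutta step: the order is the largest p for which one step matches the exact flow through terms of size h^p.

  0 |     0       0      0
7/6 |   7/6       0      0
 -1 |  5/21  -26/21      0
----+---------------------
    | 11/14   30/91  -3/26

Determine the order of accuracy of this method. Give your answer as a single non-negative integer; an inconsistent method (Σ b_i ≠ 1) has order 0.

b = (11/14, 30/91, -3/26)
c = (0, 7/6, -1)
Ac = (0, 0, -13/9)
Σ b_i: 11/14·1 + 30/91·1 + (-3/26)·1 = 1 ✓
b·c: 30/91·7/6 + (-3/26)·(-1) = 1/2 ✓
b·c²: 30/91·49/36 + (-3/26)·1 = 1/3 ✓
b·Ac: (-3/26)·(-13/9) = 1/6 ✓; 3 stages ⇒ order 3.

3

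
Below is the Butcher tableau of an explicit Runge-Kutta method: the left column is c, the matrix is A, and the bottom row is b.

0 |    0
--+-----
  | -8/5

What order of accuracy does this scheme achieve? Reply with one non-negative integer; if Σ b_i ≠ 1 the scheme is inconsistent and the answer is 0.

b = (-8/5)
c = (0)
Σ b_i: (-8/5)·1 = -8/5 ≠ 1 ⇒ order 0.

0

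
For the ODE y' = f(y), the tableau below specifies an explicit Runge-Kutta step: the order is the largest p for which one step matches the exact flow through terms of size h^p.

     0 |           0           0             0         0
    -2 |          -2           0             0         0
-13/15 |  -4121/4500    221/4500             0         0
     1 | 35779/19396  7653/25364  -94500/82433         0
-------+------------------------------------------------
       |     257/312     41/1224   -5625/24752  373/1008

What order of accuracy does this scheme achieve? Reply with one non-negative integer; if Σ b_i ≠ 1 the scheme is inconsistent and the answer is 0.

b = (257/312, 41/1224, -5625/24752, 373/1008)
c = (0, -2, -13/15, 1)
Ac = (0, 0, -221/2250, 291/746)
Σ b_i: 257/312·1 + 41/1224·1 + (-5625/24752)·1 + 373/1008·1 = 1 ✓
b·c: 41/1224·(-2) + (-5625/24752)·(-13/15) + 373/1008·1 = 1/2 ✓
b·c²: 41/1224·4 + (-5625/24752)·169/225 + 373/1008·1 = 1/3 ✓
b·Ac: (-5625/24752)·(-221/2250) + 373/1008·291/746 = 1/6 ✓
b·c³: 41/1224·(-8) + (-5625/24752)·(-2197/3375) + 373/1008·1 = 1/4 ✓
b·(c∘Ac): (-5625/24752)·2873/33750 + 373/1008·291/746 = 1/8 ✓
b·Ac²: (-5625/24752)·221/1125 + 373/1008·129/373 = 1/12 ✓
b·A²c: 373/1008·42/373 = 1/24 ✓; 4 stages ⇒ order 4.

4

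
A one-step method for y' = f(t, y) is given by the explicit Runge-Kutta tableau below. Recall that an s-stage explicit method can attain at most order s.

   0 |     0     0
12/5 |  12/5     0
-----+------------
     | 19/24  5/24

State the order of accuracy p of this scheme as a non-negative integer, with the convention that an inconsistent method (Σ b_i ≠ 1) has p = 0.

2

b = (19/24, 5/24)
c = (0, 12/5)
Σ b_i: 19/24·1 + 5/24·1 = 1 ✓
b·c: 5/24·12/5 = 1/2 ✓; 2 stages ⇒ order 2.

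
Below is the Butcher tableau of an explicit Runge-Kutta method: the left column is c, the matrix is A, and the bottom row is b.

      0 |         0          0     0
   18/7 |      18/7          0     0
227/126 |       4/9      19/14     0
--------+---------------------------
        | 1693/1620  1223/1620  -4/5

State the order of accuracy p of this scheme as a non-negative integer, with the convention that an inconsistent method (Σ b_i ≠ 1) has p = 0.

2

b = (1693/1620, 1223/1620, -4/5)
c = (0, 18/7, 227/126)
Ac = (0, 0, 171/49)
Σ b_i: 1693/1620·1 + 1223/1620·1 + (-4/5)·1 = 1 ✓
b·c: 1223/1620·18/7 + (-4/5)·227/126 = 1/2 ✓
b·c²: 1223/1620·324/49 + (-4/5)·51529/15876 = 47534/19845 ≠ 1/3 ⇒ order 2.
b·Ac: (-4/5)·171/49 = -684/245 ≠ 1/6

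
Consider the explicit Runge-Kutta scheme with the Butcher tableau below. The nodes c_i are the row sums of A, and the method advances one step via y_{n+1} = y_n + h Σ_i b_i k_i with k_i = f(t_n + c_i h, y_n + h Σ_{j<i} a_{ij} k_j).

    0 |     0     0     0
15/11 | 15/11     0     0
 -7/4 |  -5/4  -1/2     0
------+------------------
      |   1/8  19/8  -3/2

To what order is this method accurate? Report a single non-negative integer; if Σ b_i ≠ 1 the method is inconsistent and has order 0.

1

b = (1/8, 19/8, -3/2)
c = (0, 15/11, -7/4)
Ac = (0, 0, -15/22)
Σ b_i: 1/8·1 + 19/8·1 + (-3/2)·1 = 1 ✓
b·c: 19/8·15/11 + (-3/2)·(-7/4) = 129/22 ≠ 1/2 ⇒ order 1.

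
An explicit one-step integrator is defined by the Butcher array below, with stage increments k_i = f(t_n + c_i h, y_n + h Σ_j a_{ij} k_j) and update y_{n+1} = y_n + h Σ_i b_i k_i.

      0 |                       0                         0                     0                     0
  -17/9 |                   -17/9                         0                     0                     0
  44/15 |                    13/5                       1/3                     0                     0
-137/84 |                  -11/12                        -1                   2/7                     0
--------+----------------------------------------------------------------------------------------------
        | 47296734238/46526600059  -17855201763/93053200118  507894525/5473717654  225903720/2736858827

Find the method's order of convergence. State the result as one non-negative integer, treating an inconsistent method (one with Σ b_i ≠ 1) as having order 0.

b = (47296734238/46526600059, -17855201763/93053200118, 507894525/5473717654, 225903720/2736858827)
c = (0, -17/9, 44/15, -137/84)
Ac = (0, 0, -17/27, 859/315)
Σ b_i: 47296734238/46526600059·1 + (-17855201763/93053200118)·1 + 507894525/5473717654·1 + 225903720/2736858827·1 = 1 ✓
b·c: (-17855201763/93053200118)·(-17/9) + 507894525/5473717654·44/15 + 225903720/2736858827·(-137/84) = 1/2 ✓
b·c²: (-17855201763/93053200118)·289/81 + 507894525/5473717654·1936/225 + 225903720/2736858827·18769/7056 = 1/3 ✓
b·Ac: 507894525/5473717654·(-17/27) + 225903720/2736858827·859/315 = 1/6 ✓
b·c³: (-17855201763/93053200118)·(-4913/729) + 507894525/5473717654·85184/3375 + 225903720/2736858827·(-2571353/592704) = 67803415359427/20690652732120 ≠ 1/4 ⇒ order 3.
b·(c∘Ac): 507894525/5473717654·(-748/405) + 225903720/2736858827·(-117683/26460) = -13263694184/24631729443 ≠ 1/8
b·Ac²: 507894525/5473717654·289/243 + 225903720/2736858827·(-15727/14175) = 13873138969/738951883290 ≠ 1/12
b·A²c: 225903720/2736858827·(-34/189) = -365748880/24631729443 ≠ 1/24

3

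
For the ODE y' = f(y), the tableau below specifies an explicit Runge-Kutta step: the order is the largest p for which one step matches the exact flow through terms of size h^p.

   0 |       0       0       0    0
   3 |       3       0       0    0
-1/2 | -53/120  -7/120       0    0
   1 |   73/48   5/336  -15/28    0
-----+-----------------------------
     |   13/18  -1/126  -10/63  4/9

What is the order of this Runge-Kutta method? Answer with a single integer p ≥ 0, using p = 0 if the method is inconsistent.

4

b = (13/18, -1/126, -10/63, 4/9)
c = (0, 3, -1/2, 1)
Ac = (0, 0, -7/40, 5/16)
Σ b_i: 13/18·1 + (-1/126)·1 + (-10/63)·1 + 4/9·1 = 1 ✓
b·c: (-1/126)·3 + (-10/63)·(-1/2) + 4/9·1 = 1/2 ✓
b·c²: (-1/126)·9 + (-10/63)·1/4 + 4/9·1 = 1/3 ✓
b·Ac: (-10/63)·(-7/40) + 4/9·5/16 = 1/6 ✓
b·c³: (-1/126)·27 + (-10/63)·(-1/8) + 4/9·1 = 1/4 ✓
b·(c∘Ac): (-10/63)·7/80 + 4/9·5/16 = 1/8 ✓
b·Ac²: (-10/63)·(-21/40) = 1/12 ✓
b·A²c: 4/9·3/32 = 1/24 ✓; 4 stages ⇒ order 4.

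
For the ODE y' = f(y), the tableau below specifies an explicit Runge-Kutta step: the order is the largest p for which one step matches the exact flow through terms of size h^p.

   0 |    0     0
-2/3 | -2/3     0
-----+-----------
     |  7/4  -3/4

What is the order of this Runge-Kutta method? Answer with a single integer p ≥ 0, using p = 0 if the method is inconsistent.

b = (7/4, -3/4)
c = (0, -2/3)
Σ b_i: 7/4·1 + (-3/4)·1 = 1 ✓
b·c: (-3/4)·(-2/3) = 1/2 ✓; 2 stages ⇒ order 2.

2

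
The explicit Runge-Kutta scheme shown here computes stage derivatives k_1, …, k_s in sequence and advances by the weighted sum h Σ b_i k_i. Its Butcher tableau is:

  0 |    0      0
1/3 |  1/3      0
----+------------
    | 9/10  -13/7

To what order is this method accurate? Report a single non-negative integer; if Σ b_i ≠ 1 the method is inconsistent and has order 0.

b = (9/10, -13/7)
c = (0, 1/3)
Σ b_i: 9/10·1 + (-13/7)·1 = -67/70 ≠ 1 ⇒ order 0.

0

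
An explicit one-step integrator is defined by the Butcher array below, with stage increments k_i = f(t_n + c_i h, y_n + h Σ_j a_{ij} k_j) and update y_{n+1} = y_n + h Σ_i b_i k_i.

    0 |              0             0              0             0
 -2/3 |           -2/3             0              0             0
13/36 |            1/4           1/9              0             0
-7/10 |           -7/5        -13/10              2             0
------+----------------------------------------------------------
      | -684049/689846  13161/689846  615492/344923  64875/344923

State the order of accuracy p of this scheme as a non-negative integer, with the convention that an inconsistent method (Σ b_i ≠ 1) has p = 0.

3

b = (-684049/689846, 13161/689846, 615492/344923, 64875/344923)
c = (0, -2/3, 13/36, -7/10)
Ac = (0, 0, -2/27, 143/90)
Σ b_i: (-684049/689846)·1 + 13161/689846·1 + 615492/344923·1 + 64875/344923·1 = 1 ✓
b·c: 13161/689846·(-2/3) + 615492/344923·13/36 + 64875/344923·(-7/10) = 1/2 ✓
b·c²: 13161/689846·4/9 + 615492/344923·169/1296 + 64875/344923·49/100 = 1/3 ✓
b·Ac: 615492/344923·(-2/27) + 64875/344923·143/90 = 1/6 ✓
b·c³: 13161/689846·(-8/27) + 615492/344923·2197/46656 + 64875/344923·(-343/1000) = 2065481/149006736 ≠ 1/4 ⇒ order 3.
b·(c∘Ac): 615492/344923·(-13/486) + 64875/344923·(-1001/900) = -3190291/12417228 ≠ 1/8
b·Ac²: 615492/344923·4/81 + 64875/344923·(-1027/3240) = 2123473/74503368 ≠ 1/12
b·A²c: 64875/344923·(-4/27) = -86500/3104307 ≠ 1/24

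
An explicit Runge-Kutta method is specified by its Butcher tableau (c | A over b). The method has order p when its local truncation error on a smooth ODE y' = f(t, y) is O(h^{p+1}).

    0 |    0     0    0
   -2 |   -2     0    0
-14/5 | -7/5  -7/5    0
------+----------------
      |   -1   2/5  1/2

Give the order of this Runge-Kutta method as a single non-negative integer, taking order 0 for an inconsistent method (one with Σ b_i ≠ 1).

b = (-1, 2/5, 1/2)
c = (0, -2, -14/5)
Ac = (0, 0, 14/5)
Σ b_i: (-1)·1 + 2/5·1 + 1/2·1 = -1/10 ≠ 1 ⇒ order 0.

0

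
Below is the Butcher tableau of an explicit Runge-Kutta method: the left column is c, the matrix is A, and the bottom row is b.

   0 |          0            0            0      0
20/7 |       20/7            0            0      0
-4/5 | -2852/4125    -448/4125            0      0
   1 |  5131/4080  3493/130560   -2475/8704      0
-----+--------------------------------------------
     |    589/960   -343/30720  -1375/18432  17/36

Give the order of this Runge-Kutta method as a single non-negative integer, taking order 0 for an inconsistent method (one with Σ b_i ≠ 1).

b = (589/960, -343/30720, -1375/18432, 17/36)
c = (0, 20/7, -4/5, 1)
Ac = (0, 0, -256/825, 31/102)
Σ b_i: 589/960·1 + (-343/30720)·1 + (-1375/18432)·1 + 17/36·1 = 1 ✓
b·c: (-343/30720)·20/7 + (-1375/18432)·(-4/5) + 17/36·1 = 1/2 ✓
b·c²: (-343/30720)·400/49 + (-1375/18432)·16/25 + 17/36·1 = 1/3 ✓
b·Ac: (-1375/18432)·(-256/825) + 17/36·31/102 = 1/6 ✓
b·c³: (-343/30720)·8000/343 + (-1375/18432)·(-64/125) + 17/36·1 = 1/4 ✓
b·(c∘Ac): (-1375/18432)·1024/4125 + 17/36·31/102 = 1/8 ✓
b·Ac²: (-1375/18432)·(-1024/1155) + 17/36·13/357 = 1/12 ✓
b·A²c: 17/36·3/34 = 1/24 ✓; 4 stages ⇒ order 4.

4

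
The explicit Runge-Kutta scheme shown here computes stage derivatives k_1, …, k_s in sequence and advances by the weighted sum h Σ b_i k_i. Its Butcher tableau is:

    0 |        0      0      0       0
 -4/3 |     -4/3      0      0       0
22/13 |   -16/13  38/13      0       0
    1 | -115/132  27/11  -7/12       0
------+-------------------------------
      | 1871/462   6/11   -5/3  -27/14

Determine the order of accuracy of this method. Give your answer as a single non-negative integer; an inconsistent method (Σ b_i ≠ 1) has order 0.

1

b = (1871/462, 6/11, -5/3, -27/14)
c = (0, -4/3, 22/13, 1)
Ac = (0, 0, -152/39, -3655/858)
Σ b_i: 1871/462·1 + 6/11·1 + (-5/3)·1 + (-27/14)·1 = 1 ✓
b·c: 6/11·(-4/3) + (-5/3)·22/13 + (-27/14)·1 = -32891/6006 ≠ 1/2 ⇒ order 1.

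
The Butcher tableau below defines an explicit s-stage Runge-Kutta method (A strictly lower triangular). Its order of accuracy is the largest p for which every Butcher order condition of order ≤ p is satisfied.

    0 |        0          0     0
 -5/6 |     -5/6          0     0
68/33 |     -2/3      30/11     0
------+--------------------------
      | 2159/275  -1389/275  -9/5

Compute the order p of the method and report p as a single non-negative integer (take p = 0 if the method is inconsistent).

2

b = (2159/275, -1389/275, -9/5)
c = (0, -5/6, 68/33)
Ac = (0, 0, -25/11)
Σ b_i: 2159/275·1 + (-1389/275)·1 + (-9/5)·1 = 1 ✓
b·c: (-1389/275)·(-5/6) + (-9/5)·68/33 = 1/2 ✓
b·c²: (-1389/275)·25/36 + (-9/5)·4624/1089 = -80953/7260 ≠ 1/3 ⇒ order 2.
b·Ac: (-9/5)·(-25/11) = 45/11 ≠ 1/6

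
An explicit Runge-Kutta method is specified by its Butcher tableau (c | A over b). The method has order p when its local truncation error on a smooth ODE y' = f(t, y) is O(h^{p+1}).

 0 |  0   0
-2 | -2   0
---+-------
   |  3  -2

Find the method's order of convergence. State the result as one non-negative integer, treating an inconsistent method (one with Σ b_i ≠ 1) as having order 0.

b = (3, -2)
c = (0, -2)
Σ b_i: 3·1 + (-2)·1 = 1 ✓
b·c: (-2)·(-2) = 4 ≠ 1/2 ⇒ order 1.

1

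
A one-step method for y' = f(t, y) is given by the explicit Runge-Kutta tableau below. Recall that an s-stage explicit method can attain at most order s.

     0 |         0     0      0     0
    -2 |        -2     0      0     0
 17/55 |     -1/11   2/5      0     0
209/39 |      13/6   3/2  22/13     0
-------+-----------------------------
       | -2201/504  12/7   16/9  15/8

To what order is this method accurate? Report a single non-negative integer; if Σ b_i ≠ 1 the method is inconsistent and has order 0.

1

b = (-2201/504, 12/7, 16/9, 15/8)
c = (0, -2, 17/55, 209/39)
Ac = (0, 0, -4/5, -161/65)
Σ b_i: (-2201/504)·1 + 12/7·1 + 16/9·1 + 15/8·1 = 1 ✓
b·c: 12/7·(-2) + 16/9·17/55 + 15/8·209/39 = 2583421/360360 ≠ 1/2 ⇒ order 1.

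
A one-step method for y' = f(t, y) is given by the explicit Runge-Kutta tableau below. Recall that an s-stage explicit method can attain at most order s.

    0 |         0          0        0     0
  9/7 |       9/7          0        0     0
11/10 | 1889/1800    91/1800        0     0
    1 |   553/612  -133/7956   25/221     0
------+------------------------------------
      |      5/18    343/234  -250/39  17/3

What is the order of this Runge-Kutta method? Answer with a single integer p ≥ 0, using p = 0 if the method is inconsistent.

4

b = (5/18, 343/234, -250/39, 17/3)
c = (0, 9/7, 11/10, 1)
Ac = (0, 0, 13/200, 7/68)
Σ b_i: 5/18·1 + 343/234·1 + (-250/39)·1 + 17/3·1 = 1 ✓
b·c: 343/234·9/7 + (-250/39)·11/10 + 17/3·1 = 1/2 ✓
b·c²: 343/234·81/49 + (-250/39)·121/100 + 17/3·1 = 1/3 ✓
b·Ac: (-250/39)·13/200 + 17/3·7/68 = 1/6 ✓
b·c³: 343/234·729/343 + (-250/39)·1331/1000 + 17/3·1 = 1/4 ✓
b·(c∘Ac): (-250/39)·143/2000 + 17/3·7/68 = 1/8 ✓
b·Ac²: (-250/39)·117/1400 + 17/3·13/119 = 1/12 ✓
b·A²c: 17/3·1/136 = 1/24 ✓; 4 stages ⇒ order 4.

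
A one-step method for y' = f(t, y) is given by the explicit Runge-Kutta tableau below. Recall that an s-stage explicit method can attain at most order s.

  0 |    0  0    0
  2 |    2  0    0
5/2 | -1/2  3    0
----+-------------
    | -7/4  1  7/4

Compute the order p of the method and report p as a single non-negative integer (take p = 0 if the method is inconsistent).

b = (-7/4, 1, 7/4)
c = (0, 2, 5/2)
Ac = (0, 0, 6)
Σ b_i: (-7/4)·1 + 1·1 + 7/4·1 = 1 ✓
b·c: 1·2 + 7/4·5/2 = 51/8 ≠ 1/2 ⇒ order 1.

1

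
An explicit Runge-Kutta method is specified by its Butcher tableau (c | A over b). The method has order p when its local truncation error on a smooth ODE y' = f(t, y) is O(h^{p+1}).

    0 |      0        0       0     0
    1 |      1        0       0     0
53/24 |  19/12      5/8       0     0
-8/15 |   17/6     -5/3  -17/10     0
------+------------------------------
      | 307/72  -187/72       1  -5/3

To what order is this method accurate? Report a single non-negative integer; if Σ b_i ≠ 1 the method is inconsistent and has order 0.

b = (307/72, -187/72, 1, -5/3)
c = (0, 1, 53/24, -8/15)
Ac = (0, 0, 5/8, -1301/240)
Σ b_i: 307/72·1 + (-187/72)·1 + 1·1 + (-5/3)·1 = 1 ✓
b·c: (-187/72)·1 + 1·53/24 + (-5/3)·(-8/15) = 1/2 ✓
b·c²: (-187/72)·1 + 1·2809/576 + (-5/3)·64/225 = 15599/8640 ≠ 1/3 ⇒ order 2.
b·Ac: 1·5/8 + (-5/3)·(-1301/240) = 1391/144 ≠ 1/6

2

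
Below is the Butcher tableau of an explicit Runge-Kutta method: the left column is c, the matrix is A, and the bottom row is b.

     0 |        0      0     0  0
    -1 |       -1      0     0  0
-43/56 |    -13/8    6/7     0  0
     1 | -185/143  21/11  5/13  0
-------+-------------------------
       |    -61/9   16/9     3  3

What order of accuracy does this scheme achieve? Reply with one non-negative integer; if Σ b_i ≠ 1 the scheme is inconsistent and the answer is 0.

b = (-61/9, 16/9, 3, 3)
c = (0, -1, -43/56, 1)
Ac = (0, 0, -6/7, -17653/8008)
Σ b_i: (-61/9)·1 + 16/9·1 + 3·1 + 3·1 = 1 ✓
b·c: 16/9·(-1) + 3·(-43/56) + 3·1 = -545/504 ≠ 1/2 ⇒ order 1.

1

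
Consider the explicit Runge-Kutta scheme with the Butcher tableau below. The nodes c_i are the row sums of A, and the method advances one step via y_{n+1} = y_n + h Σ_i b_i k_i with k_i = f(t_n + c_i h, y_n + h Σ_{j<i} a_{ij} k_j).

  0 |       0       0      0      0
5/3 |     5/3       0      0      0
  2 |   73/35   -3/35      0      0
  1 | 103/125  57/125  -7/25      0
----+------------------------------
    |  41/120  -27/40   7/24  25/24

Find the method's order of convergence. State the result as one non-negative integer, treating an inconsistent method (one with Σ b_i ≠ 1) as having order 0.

4

b = (41/120, -27/40, 7/24, 25/24)
c = (0, 5/3, 2, 1)
Ac = (0, 0, -1/7, 1/5)
Σ b_i: 41/120·1 + (-27/40)·1 + 7/24·1 + 25/24·1 = 1 ✓
b·c: (-27/40)·5/3 + 7/24·2 + 25/24·1 = 1/2 ✓
b·c²: (-27/40)·25/9 + 7/24·4 + 25/24·1 = 1/3 ✓
b·Ac: 7/24·(-1/7) + 25/24·1/5 = 1/6 ✓
b·c³: (-27/40)·125/27 + 7/24·8 + 25/24·1 = 1/4 ✓
b·(c∘Ac): 7/24·(-2/7) + 25/24·1/5 = 1/8 ✓
b·Ac²: 7/24·(-5/21) + 25/24·11/75 = 1/12 ✓
b·A²c: 25/24·1/25 = 1/24 ✓; 4 stages ⇒ order 4.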